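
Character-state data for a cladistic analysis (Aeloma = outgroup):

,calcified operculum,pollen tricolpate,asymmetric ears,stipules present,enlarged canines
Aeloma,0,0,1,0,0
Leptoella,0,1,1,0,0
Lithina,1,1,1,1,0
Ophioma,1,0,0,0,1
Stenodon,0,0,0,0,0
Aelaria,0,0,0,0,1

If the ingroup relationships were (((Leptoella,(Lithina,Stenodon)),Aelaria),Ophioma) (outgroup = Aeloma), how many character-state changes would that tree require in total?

Map each character onto (((Leptoella,(Lithina,Stenodon)),Aelaria),Ophioma) (rooted by Aeloma) and count the minimum state changes it requires (Fitch parsimony):
calcified operculum: 2; pollen tricolpate: 2; asymmetric ears: 3; stipules present: 1; enlarged canines: 2.
Total tree length = 10.

10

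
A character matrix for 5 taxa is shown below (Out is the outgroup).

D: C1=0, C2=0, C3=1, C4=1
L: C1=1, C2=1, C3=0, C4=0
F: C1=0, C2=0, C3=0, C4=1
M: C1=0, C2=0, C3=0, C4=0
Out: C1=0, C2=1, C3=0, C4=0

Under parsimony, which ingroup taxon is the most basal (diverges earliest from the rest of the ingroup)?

Character polarity is set by the outgroup: the derived state is whichever differs from the outgroup's state, so for C2 the derived state is '0', and for the remaining characters it is '1'.
C1 (derived state '1') is unique to L (autapomorphy; uninformative for grouping).
C2: derived state '0' in D, F, and M only — synapomorphy for {D, F, M}.
C3 (derived state '1') is unique to D (autapomorphy; uninformative for grouping).
C4: derived state '1' in D and F only — synapomorphy for {D, F}.
Most parsimonious ingroup topology: ((M,(D,F)),L).
L is sister to the clade containing all other ingroup taxa, so it is the earliest-diverging (most basal) ingroup lineage.

L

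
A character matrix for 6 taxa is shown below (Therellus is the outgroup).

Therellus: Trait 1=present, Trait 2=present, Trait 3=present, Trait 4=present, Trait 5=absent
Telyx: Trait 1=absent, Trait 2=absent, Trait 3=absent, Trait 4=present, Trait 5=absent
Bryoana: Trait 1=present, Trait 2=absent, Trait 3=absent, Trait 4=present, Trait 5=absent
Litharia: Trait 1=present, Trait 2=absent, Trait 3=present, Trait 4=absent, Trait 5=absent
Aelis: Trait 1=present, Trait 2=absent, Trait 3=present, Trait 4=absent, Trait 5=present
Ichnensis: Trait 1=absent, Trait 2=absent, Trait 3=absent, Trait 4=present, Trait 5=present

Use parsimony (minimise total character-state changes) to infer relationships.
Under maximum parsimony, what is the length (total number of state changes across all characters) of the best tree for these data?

Character polarity is set by the outgroup: the derived state is whichever differs from the outgroup's state, so for Trait 1, Trait 2, Trait 3, Trait 4 the derived state is 'absent', and for the remaining characters it is 'present'.
Trait 1: derived state 'absent' in Ichnensis and Telyx only — synapomorphy for {Ichnensis, Telyx}.
Trait 2 (derived state 'absent') is shared by all ingroup taxa — unites the whole ingroup.
Only Bryoana, Ichnensis, and Telyx show the derived state 'absent' for Trait 3, supporting them as a clade.
Trait 4: derived state 'absent' in Aelis and Litharia only — synapomorphy for {Aelis, Litharia}.
Trait 5 (state 'present') occurs in Aelis and Ichnensis but conflicts with the nesting implied by the other characters — most parsimoniously interpreted as homoplasy.
Most parsimonious ingroup topology: (((Telyx,Ichnensis),Bryoana),(Litharia,Aelis)).
Changes per character on this tree: Trait 1: 1; Trait 2: 1; Trait 3: 1; Trait 4: 1; Trait 5: 2.
Total = 6.

6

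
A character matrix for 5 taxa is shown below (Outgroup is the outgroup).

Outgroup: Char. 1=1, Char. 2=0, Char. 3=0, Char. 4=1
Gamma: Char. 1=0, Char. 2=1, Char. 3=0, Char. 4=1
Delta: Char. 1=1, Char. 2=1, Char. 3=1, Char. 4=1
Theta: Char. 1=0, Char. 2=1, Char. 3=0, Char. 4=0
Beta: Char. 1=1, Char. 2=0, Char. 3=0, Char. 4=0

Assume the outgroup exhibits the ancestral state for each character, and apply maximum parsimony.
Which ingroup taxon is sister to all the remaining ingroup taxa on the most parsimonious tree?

Character polarity is set by the outgroup: the derived state is whichever differs from the outgroup's state, so for Char. 1, Char. 4 the derived state is '0', and for the remaining characters it is '1'.
Char. 1: derived state '0' in Gamma and Theta only — synapomorphy for {Gamma, Theta}.
Char. 2 (derived state '1') is shared by Delta, Gamma, and Theta — a synapomorphy uniting that clade.
Char. 3: derived state '1' in Delta only — an autapomorphy, so it tells us nothing about relationships among taxa.
Char. 4 groups Beta and Theta, which is incompatible with the clades supported by the remaining characters; treating it as convergent (homoplasy) costs fewer steps than any alternative tree.
Most parsimonious ingroup topology: (((Gamma,Theta),Delta),Beta).
Beta is sister to the clade containing all other ingroup taxa, so it is the earliest-diverging (most basal) ingroup lineage.

Beta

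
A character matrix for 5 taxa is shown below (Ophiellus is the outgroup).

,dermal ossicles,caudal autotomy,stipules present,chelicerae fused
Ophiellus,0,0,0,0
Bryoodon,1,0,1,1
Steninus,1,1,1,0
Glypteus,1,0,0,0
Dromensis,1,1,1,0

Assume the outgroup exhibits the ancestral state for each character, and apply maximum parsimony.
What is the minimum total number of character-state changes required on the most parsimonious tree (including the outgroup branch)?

The outgroup has state '0' for every character, so '1' is the derived state throughout.
dermal ossicles (derived state '1') is shared by all ingroup taxa — unites the whole ingroup.
caudal autotomy: derived state '1' in Dromensis and Steninus only — synapomorphy for {Dromensis, Steninus}.
stipules present (derived state '1') is shared by Bryoodon, Dromensis, and Steninus — a synapomorphy uniting that clade.
chelicerae fused: derived state '1' in Bryoodon only — an autapomorphy, so it tells us nothing about relationships among taxa.
Most parsimonious ingroup topology: ((Bryoodon,(Steninus,Dromensis)),Glypteus).
Changes per character on this tree: dermal ossicles: 1; caudal autotomy: 1; stipules present: 1; chelicerae fused: 1.
Total = 4.

4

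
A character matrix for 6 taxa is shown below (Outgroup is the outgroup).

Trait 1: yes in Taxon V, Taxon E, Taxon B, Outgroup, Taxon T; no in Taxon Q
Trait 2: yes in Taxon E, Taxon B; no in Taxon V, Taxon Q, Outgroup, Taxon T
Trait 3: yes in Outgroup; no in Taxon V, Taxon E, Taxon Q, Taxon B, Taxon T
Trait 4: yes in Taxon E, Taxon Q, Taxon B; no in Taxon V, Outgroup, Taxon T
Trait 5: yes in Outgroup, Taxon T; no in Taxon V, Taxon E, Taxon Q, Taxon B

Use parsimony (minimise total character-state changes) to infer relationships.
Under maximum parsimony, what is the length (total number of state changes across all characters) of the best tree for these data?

5

Character polarity is set by the outgroup: the derived state is whichever differs from the outgroup's state, so for Trait 1, Trait 3, Trait 5 the derived state is 'no', and for the remaining characters it is 'yes'.
Trait 1 (derived state 'no') is unique to Taxon Q (autapomorphy; uninformative for grouping).
Only Taxon B and Taxon E show the derived state 'yes' for Trait 2, supporting them as a clade.
All ingroup taxa share the derived state 'no' for Trait 3; it defines the ingroup but does not resolve relationships within it.
Only Taxon B, Taxon E, and Taxon Q show the derived state 'yes' for Trait 4, supporting them as a clade.
Trait 5 (derived state 'no') is shared by Taxon B, Taxon E, Taxon Q, and Taxon V — a synapomorphy uniting that clade.
Most parsimonious ingroup topology: ((((Taxon B,Taxon E),Taxon Q),Taxon V),Taxon T).
Changes per character on this tree: Trait 1: 1; Trait 2: 1; Trait 3: 1; Trait 4: 1; Trait 5: 1.
Total = 5.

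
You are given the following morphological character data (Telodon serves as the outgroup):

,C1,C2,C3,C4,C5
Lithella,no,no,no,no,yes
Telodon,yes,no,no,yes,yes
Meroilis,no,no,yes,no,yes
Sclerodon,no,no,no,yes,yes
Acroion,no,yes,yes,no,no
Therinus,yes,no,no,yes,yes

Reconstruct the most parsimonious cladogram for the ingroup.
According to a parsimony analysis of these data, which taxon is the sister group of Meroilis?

Character polarity is set by the outgroup: the derived state is whichever differs from the outgroup's state, so for C1, C4, C5 the derived state is 'no', and for the remaining characters it is 'yes'.
C1: derived state 'no' in Acroion, Lithella, Meroilis, and Sclerodon only — synapomorphy for {Acroion, Lithella, Meroilis, Sclerodon}.
C2: derived state 'yes' in Acroion only — an autapomorphy, so it tells us nothing about relationships among taxa.
C3: derived state 'yes' in Acroion and Meroilis only — synapomorphy for {Acroion, Meroilis}.
C4: derived state 'no' in Acroion, Lithella, and Meroilis only — synapomorphy for {Acroion, Lithella, Meroilis}.
C5 (derived state 'no') is unique to Acroion (autapomorphy; uninformative for grouping).
Most parsimonious ingroup topology: (((Lithella,(Meroilis,Acroion)),Sclerodon),Therinus).
Meroilis and Acroion form a cherry on this tree, so they are sister taxa.

Acroion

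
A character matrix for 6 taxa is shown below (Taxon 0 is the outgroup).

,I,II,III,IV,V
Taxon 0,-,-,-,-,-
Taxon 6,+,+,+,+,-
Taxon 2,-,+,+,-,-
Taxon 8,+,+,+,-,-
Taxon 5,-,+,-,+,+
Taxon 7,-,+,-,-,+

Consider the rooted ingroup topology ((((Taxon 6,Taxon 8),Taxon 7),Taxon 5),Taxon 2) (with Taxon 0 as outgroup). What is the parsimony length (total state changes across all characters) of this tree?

Map each character onto ((((Taxon 6,Taxon 8),Taxon 7),Taxon 5),Taxon 2) (rooted by Taxon 0) and count the minimum state changes it requires (Fitch parsimony):
I: 1; II: 1; III: 2; IV: 2; V: 2.
Total tree length = 8.

8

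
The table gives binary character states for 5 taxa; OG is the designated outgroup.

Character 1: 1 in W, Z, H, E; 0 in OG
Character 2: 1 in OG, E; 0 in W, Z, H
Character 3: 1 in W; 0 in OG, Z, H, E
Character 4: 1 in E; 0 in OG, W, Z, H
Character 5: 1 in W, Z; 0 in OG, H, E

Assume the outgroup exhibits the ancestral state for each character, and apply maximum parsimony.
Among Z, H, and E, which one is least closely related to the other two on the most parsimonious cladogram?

E

Character polarity is set by the outgroup: the derived state is whichever differs from the outgroup's state, so for Character 2 the derived state is '0', and for the remaining characters it is '1'.
All ingroup taxa share the derived state '1' for Character 1; it defines the ingroup but does not resolve relationships within it.
Character 2 (derived state '0') is shared by H, W, and Z — a synapomorphy uniting that clade.
Character 3: derived state '1' in W only — an autapomorphy, so it tells us nothing about relationships among taxa.
Character 4 (derived state '1') is unique to E (autapomorphy; uninformative for grouping).
Character 5 (derived state '1') is shared by W and Z — a synapomorphy uniting that clade.
Most parsimonious ingroup topology: (((W,Z),H),E).
Z and H share a more recent common ancestor with each other than either does with E, so E is the least closely related of the three.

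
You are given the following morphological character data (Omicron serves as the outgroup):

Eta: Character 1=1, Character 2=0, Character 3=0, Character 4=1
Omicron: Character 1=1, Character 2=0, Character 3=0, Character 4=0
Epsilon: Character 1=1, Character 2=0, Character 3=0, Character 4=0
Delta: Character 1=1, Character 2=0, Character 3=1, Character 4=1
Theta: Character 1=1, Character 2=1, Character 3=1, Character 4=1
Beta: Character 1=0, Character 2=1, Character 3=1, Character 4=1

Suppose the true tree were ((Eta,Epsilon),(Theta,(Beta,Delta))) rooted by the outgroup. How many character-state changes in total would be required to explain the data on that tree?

Map each character onto ((Eta,Epsilon),(Theta,(Beta,Delta))) (rooted by Omicron) and count the minimum state changes it requires (Fitch parsimony):
Character 1: 1; Character 2: 2; Character 3: 1; Character 4: 2.
Total tree length = 6.

6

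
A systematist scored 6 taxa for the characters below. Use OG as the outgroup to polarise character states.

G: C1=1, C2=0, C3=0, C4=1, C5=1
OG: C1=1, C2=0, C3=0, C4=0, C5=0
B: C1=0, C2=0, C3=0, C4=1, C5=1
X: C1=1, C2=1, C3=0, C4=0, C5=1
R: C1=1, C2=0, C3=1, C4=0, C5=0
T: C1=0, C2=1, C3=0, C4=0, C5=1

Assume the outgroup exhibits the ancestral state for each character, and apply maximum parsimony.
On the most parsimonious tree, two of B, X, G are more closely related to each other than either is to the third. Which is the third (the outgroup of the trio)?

X

Character polarity is set by the outgroup: the derived state is whichever differs from the outgroup's state, so for C1 the derived state is '0', and for the remaining characters it is '1'.
C1 groups B and T, which is incompatible with the clades supported by the remaining characters; treating it as convergent (homoplasy) costs fewer steps than any alternative tree.
Only T and X show the derived state '1' for C2, supporting them as a clade.
C3 (derived state '1') is unique to R (autapomorphy; uninformative for grouping).
C4 (derived state '1') is shared by B and G — a synapomorphy uniting that clade.
C5: derived state '1' in B, G, T, and X only — synapomorphy for {B, G, T, X}.
Most parsimonious ingroup topology: (((T,X),(G,B)),R).
G and B share a more recent common ancestor with each other than either does with X, so X is the least closely related of the three.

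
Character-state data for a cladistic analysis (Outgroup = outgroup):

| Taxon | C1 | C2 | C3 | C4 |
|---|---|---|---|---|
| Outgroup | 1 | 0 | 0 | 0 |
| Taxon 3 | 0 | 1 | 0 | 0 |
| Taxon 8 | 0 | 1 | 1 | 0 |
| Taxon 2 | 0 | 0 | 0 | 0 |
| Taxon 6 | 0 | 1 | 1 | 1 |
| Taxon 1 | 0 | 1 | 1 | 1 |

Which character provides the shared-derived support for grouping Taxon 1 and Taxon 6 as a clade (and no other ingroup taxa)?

Character polarity is set by the outgroup: the derived state is whichever differs from the outgroup's state, so for C1 the derived state is '0', and for the remaining characters it is '1'.
All ingroup taxa share the derived state '0' for C1; it defines the ingroup but does not resolve relationships within it.
Only Taxon 1, Taxon 3, Taxon 6, and Taxon 8 show the derived state '1' for C2, supporting them as a clade.
C3 (derived state '1') is shared by Taxon 1, Taxon 6, and Taxon 8 — a synapomorphy uniting that clade.
C4: derived state '1' in Taxon 1 and Taxon 6 only — synapomorphy for {Taxon 1, Taxon 6}.
Most parsimonious ingroup topology: ((Taxon 3,(Taxon 8,(Taxon 6,Taxon 1))),Taxon 2).
The clade {Taxon 1, Taxon 6} is supported by C4: its derived state '1' occurs in exactly those taxa and in no other taxon (including the outgroup).

C4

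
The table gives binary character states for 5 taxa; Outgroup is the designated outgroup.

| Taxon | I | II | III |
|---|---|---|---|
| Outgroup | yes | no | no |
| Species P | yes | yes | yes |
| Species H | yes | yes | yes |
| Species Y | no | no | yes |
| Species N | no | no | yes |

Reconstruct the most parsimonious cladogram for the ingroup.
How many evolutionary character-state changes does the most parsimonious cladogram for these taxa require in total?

3

Character polarity is set by the outgroup: the derived state is whichever differs from the outgroup's state, so for I the derived state is 'no', and for the remaining characters it is 'yes'.
Only Species N and Species Y show the derived state 'no' for I, supporting them as a clade.
Only Species H and Species P show the derived state 'yes' for II, supporting them as a clade.
All ingroup taxa share the derived state 'yes' for III; it defines the ingroup but does not resolve relationships within it.
Most parsimonious ingroup topology: ((Species P,Species H),(Species Y,Species N)).
Changes per character on this tree: I: 1; II: 1; III: 1.
Total = 3.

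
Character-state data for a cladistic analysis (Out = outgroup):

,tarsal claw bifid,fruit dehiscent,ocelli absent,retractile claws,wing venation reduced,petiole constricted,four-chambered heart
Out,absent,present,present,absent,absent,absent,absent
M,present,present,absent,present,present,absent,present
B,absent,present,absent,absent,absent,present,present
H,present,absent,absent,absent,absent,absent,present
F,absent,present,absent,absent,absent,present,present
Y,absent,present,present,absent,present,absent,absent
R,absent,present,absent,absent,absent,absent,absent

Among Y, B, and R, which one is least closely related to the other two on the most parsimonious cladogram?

Y

Character polarity is set by the outgroup: the derived state is whichever differs from the outgroup's state, so for fruit dehiscent, ocelli absent the derived state is 'absent', and for the remaining characters it is 'present'.
tarsal claw bifid: derived state 'present' in H and M only — synapomorphy for {H, M}.
fruit dehiscent (derived state 'absent') is unique to H (autapomorphy; uninformative for grouping).
ocelli absent (derived state 'absent') is shared by B, F, H, M, and R — a synapomorphy uniting that clade.
retractile claws (derived state 'present') is unique to M (autapomorphy; uninformative for grouping).
wing venation reduced groups M and Y, which is incompatible with the clades supported by the remaining characters; treating it as convergent (homoplasy) costs fewer steps than any alternative tree.
Only B and F show the derived state 'present' for petiole constricted, supporting them as a clade.
four-chambered heart (derived state 'present') is shared by B, F, H, and M — a synapomorphy uniting that clade.
Most parsimonious ingroup topology: ((((M,H),(B,F)),R),Y).
B and R share a more recent common ancestor with each other than either does with Y, so Y is the least closely related of the three.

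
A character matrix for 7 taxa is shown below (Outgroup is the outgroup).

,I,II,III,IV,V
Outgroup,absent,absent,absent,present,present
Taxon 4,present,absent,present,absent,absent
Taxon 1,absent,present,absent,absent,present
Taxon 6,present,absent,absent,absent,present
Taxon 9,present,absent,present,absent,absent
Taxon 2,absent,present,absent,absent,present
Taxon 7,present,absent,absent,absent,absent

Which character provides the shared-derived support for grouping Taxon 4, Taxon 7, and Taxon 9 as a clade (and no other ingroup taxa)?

Character polarity is set by the outgroup: the derived state is whichever differs from the outgroup's state, so for IV, V the derived state is 'absent', and for the remaining characters it is 'present'.
Only Taxon 4, Taxon 6, Taxon 7, and Taxon 9 show the derived state 'present' for I, supporting them as a clade.
II (derived state 'present') is shared by Taxon 1 and Taxon 2 — a synapomorphy uniting that clade.
Only Taxon 4 and Taxon 9 show the derived state 'present' for III, supporting them as a clade.
IV (derived state 'absent') is shared by all ingroup taxa — unites the whole ingroup.
V (derived state 'absent') is shared by Taxon 4, Taxon 7, and Taxon 9 — a synapomorphy uniting that clade.
Most parsimonious ingroup topology: ((((Taxon 4,Taxon 9),Taxon 7),Taxon 6),(Taxon 1,Taxon 2)).
The clade {Taxon 4, Taxon 7, Taxon 9} is supported by V: its derived state 'absent' occurs in exactly those taxa and in no other taxon (including the outgroup).

V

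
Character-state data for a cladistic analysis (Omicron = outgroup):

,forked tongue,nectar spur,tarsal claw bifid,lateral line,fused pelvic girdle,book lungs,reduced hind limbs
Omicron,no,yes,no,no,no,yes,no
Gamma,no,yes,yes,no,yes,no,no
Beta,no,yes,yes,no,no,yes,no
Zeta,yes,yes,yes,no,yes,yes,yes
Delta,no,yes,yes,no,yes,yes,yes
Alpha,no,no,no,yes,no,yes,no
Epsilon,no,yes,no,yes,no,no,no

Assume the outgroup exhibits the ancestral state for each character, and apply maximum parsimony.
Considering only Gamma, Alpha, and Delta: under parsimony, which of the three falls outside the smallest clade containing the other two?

Alpha

Character polarity is set by the outgroup: the derived state is whichever differs from the outgroup's state, so for nectar spur, book lungs the derived state is 'no', and for the remaining characters it is 'yes'.
forked tongue (derived state 'yes') is unique to Zeta (autapomorphy; uninformative for grouping).
nectar spur: derived state 'no' in Alpha only — an autapomorphy, so it tells us nothing about relationships among taxa.
tarsal claw bifid (derived state 'yes') is shared by Beta, Delta, Gamma, and Zeta — a synapomorphy uniting that clade.
lateral line (derived state 'yes') is shared by Alpha and Epsilon — a synapomorphy uniting that clade.
fused pelvic girdle: derived state 'yes' in Delta, Gamma, and Zeta only — synapomorphy for {Delta, Gamma, Zeta}.
book lungs groups Epsilon and Gamma, which is incompatible with the clades supported by the remaining characters; treating it as convergent (homoplasy) costs fewer steps than any alternative tree.
reduced hind limbs (derived state 'yes') is shared by Delta and Zeta — a synapomorphy uniting that clade.
Most parsimonious ingroup topology: (((Gamma,(Zeta,Delta)),Beta),(Alpha,Epsilon)).
Delta and Gamma share a more recent common ancestor with each other than either does with Alpha, so Alpha is the least closely related of the three.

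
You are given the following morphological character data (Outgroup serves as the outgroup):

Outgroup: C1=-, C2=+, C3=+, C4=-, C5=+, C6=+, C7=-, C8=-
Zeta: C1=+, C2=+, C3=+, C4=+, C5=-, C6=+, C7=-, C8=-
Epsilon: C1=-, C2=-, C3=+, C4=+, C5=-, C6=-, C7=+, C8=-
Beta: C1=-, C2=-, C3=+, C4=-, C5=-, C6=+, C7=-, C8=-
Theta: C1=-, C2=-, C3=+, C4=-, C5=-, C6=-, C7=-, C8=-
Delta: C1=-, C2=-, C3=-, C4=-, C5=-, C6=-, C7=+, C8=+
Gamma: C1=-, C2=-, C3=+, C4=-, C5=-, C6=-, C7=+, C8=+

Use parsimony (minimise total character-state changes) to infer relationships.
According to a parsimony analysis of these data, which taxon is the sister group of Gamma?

Delta

Character polarity is set by the outgroup: the derived state is whichever differs from the outgroup's state, so for C2, C3, C5, C6 the derived state is '-', and for the remaining characters it is '+'.
C1 (derived state '+') is unique to Zeta (autapomorphy; uninformative for grouping).
Only Beta, Delta, Epsilon, Gamma, and Theta show the derived state '-' for C2, supporting them as a clade.
C3: derived state '-' in Delta only — an autapomorphy, so it tells us nothing about relationships among taxa.
C4 (state '+') occurs in Epsilon and Zeta but conflicts with the nesting implied by the other characters — most parsimoniously interpreted as homoplasy.
C5 (derived state '-') is shared by all ingroup taxa — unites the whole ingroup.
Only Delta, Epsilon, Gamma, and Theta show the derived state '-' for C6, supporting them as a clade.
Only Delta, Epsilon, and Gamma show the derived state '+' for C7, supporting them as a clade.
C8 (derived state '+') is shared by Delta and Gamma — a synapomorphy uniting that clade.
Most parsimonious ingroup topology: (Zeta,(((Epsilon,(Delta,Gamma)),Theta),Beta)).
Gamma and Delta form a cherry on this tree, so they are sister taxa.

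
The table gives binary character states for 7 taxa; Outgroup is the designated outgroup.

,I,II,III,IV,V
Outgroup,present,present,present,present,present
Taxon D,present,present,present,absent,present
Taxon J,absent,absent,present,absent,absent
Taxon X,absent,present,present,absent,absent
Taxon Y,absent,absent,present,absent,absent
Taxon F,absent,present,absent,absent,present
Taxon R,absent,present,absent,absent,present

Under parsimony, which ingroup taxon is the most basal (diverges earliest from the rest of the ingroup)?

The outgroup has state 'present' for every character, so 'absent' is the derived state throughout.
I: derived state 'absent' in Taxon F, Taxon J, Taxon R, Taxon X, and Taxon Y only — synapomorphy for {Taxon F, Taxon J, Taxon R, Taxon X, Taxon Y}.
II: derived state 'absent' in Taxon J and Taxon Y only — synapomorphy for {Taxon J, Taxon Y}.
Only Taxon F and Taxon R show the derived state 'absent' for III, supporting them as a clade.
All ingroup taxa share the derived state 'absent' for IV; it defines the ingroup but does not resolve relationships within it.
V (derived state 'absent') is shared by Taxon J, Taxon X, and Taxon Y — a synapomorphy uniting that clade.
Most parsimonious ingroup topology: (Taxon D,(((Taxon J,Taxon Y),Taxon X),(Taxon F,Taxon R))).
Taxon D is sister to the clade containing all other ingroup taxa, so it is the earliest-diverging (most basal) ingroup lineage.

Taxon D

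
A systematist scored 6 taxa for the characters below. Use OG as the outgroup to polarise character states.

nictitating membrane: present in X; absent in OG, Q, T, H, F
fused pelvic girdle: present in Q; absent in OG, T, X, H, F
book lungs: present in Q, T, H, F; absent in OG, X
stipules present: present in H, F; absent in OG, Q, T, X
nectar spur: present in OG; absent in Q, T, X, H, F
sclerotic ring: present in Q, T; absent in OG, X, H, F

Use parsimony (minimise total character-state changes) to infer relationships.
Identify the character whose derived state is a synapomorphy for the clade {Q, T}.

Character polarity is set by the outgroup: the derived state is whichever differs from the outgroup's state, so for nectar spur the derived state is 'absent', and for the remaining characters it is 'present'.
nictitating membrane: derived state 'present' in X only — an autapomorphy, so it tells us nothing about relationships among taxa.
fused pelvic girdle: derived state 'present' in Q only — an autapomorphy, so it tells us nothing about relationships among taxa.
book lungs: derived state 'present' in F, H, Q, and T only — synapomorphy for {F, H, Q, T}.
stipules present: derived state 'present' in F and H only — synapomorphy for {F, H}.
nectar spur (derived state 'absent') is shared by all ingroup taxa — unites the whole ingroup.
sclerotic ring: derived state 'present' in Q and T only — synapomorphy for {Q, T}.
Most parsimonious ingroup topology: (((Q,T),(H,F)),X).
The clade {Q, T} is supported by sclerotic ring: its derived state 'present' occurs in exactly those taxa and in no other taxon (including the outgroup).

sclerotic ring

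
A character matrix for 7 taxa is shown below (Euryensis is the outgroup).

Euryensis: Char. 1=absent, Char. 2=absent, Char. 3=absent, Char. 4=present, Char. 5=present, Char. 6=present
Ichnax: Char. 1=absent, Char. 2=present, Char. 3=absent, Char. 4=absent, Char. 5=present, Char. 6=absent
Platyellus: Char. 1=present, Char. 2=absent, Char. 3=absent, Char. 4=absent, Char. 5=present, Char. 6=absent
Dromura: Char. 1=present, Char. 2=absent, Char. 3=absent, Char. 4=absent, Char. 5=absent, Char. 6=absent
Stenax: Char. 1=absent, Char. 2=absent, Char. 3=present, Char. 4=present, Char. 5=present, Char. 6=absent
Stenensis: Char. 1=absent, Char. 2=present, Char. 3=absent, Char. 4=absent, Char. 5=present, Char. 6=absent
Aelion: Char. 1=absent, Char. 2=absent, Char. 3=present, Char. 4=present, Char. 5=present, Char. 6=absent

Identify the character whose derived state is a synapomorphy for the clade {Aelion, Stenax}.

Char. 3

Character polarity is set by the outgroup: the derived state is whichever differs from the outgroup's state, so for Char. 4, Char. 5, Char. 6 the derived state is 'absent', and for the remaining characters it is 'present'.
Char. 1 (derived state 'present') is shared by Dromura and Platyellus — a synapomorphy uniting that clade.
Char. 2 (derived state 'present') is shared by Ichnax and Stenensis — a synapomorphy uniting that clade.
Char. 3: derived state 'present' in Aelion and Stenax only — synapomorphy for {Aelion, Stenax}.
Char. 4: derived state 'absent' in Dromura, Ichnax, Platyellus, and Stenensis only — synapomorphy for {Dromura, Ichnax, Platyellus, Stenensis}.
Char. 5 (derived state 'absent') is unique to Dromura (autapomorphy; uninformative for grouping).
All ingroup taxa share the derived state 'absent' for Char. 6; it defines the ingroup but does not resolve relationships within it.
Most parsimonious ingroup topology: (((Ichnax,Stenensis),(Platyellus,Dromura)),(Stenax,Aelion)).
The clade {Aelion, Stenax} is supported by Char. 3: its derived state 'present' occurs in exactly those taxa and in no other taxon (including the outgroup).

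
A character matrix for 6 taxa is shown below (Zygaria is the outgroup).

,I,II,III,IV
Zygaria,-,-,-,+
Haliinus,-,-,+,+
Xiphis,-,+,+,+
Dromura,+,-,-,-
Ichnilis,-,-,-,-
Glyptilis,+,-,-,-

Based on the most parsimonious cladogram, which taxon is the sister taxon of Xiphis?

Haliinus

Character polarity is set by the outgroup: the derived state is whichever differs from the outgroup's state, so for IV the derived state is '-', and for the remaining characters it is '+'.
I (derived state '+') is shared by Dromura and Glyptilis — a synapomorphy uniting that clade.
II: derived state '+' in Xiphis only — an autapomorphy, so it tells us nothing about relationships among taxa.
III (derived state '+') is shared by Haliinus and Xiphis — a synapomorphy uniting that clade.
IV (derived state '-') is shared by Dromura, Glyptilis, and Ichnilis — a synapomorphy uniting that clade.
Most parsimonious ingroup topology: ((Haliinus,Xiphis),((Dromura,Glyptilis),Ichnilis)).
Xiphis and Haliinus form a cherry on this tree, so they are sister taxa.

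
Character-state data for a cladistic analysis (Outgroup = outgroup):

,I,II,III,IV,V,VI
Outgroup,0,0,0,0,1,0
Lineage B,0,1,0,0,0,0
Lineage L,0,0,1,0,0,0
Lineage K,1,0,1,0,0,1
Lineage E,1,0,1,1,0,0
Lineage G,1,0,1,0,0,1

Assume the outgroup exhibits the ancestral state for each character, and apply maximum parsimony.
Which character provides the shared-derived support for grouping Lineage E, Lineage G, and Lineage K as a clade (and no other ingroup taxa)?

Character polarity is set by the outgroup: the derived state is whichever differs from the outgroup's state, so for V the derived state is '0', and for the remaining characters it is '1'.
I: derived state '1' in Lineage E, Lineage G, and Lineage K only — synapomorphy for {Lineage E, Lineage G, Lineage K}.
II (derived state '1') is unique to Lineage B (autapomorphy; uninformative for grouping).
Only Lineage E, Lineage G, Lineage K, and Lineage L show the derived state '1' for III, supporting them as a clade.
IV: derived state '1' in Lineage E only — an autapomorphy, so it tells us nothing about relationships among taxa.
All ingroup taxa share the derived state '0' for V; it defines the ingroup but does not resolve relationships within it.
VI: derived state '1' in Lineage G and Lineage K only — synapomorphy for {Lineage G, Lineage K}.
Most parsimonious ingroup topology: (Lineage B,(Lineage L,((Lineage K,Lineage G),Lineage E))).
The clade {Lineage E, Lineage G, Lineage K} is supported by I: its derived state '1' occurs in exactly those taxa and in no other taxon (including the outgroup).

I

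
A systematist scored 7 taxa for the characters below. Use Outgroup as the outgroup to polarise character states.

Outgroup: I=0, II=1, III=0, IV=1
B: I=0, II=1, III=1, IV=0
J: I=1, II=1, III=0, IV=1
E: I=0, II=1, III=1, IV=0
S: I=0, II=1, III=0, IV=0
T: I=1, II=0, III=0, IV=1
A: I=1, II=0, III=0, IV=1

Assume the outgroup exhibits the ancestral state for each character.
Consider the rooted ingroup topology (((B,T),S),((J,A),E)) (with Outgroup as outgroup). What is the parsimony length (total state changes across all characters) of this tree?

Map each character onto (((B,T),S),((J,A),E)) (rooted by Outgroup) and count the minimum state changes it requires (Fitch parsimony):
I: 2; II: 2; III: 2; IV: 3.
Total tree length = 9.

9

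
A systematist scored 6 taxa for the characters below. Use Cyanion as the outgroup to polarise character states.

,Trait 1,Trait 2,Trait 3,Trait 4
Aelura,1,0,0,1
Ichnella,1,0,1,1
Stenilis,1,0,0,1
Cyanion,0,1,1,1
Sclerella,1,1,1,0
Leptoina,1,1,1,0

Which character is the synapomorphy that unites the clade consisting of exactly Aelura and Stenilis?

Character polarity is set by the outgroup: the derived state is whichever differs from the outgroup's state, so for Trait 2, Trait 3, Trait 4 the derived state is '0', and for the remaining characters it is '1'.
Trait 1 (derived state '1') is shared by all ingroup taxa — unites the whole ingroup.
Trait 2 (derived state '0') is shared by Aelura, Ichnella, and Stenilis — a synapomorphy uniting that clade.
Trait 3 (derived state '0') is shared by Aelura and Stenilis — a synapomorphy uniting that clade.
Trait 4 (derived state '0') is shared by Leptoina and Sclerella — a synapomorphy uniting that clade.
Most parsimonious ingroup topology: (((Aelura,Stenilis),Ichnella),(Sclerella,Leptoina)).
The clade {Aelura, Stenilis} is supported by Trait 3: its derived state '0' occurs in exactly those taxa and in no other taxon (including the outgroup).

Trait 3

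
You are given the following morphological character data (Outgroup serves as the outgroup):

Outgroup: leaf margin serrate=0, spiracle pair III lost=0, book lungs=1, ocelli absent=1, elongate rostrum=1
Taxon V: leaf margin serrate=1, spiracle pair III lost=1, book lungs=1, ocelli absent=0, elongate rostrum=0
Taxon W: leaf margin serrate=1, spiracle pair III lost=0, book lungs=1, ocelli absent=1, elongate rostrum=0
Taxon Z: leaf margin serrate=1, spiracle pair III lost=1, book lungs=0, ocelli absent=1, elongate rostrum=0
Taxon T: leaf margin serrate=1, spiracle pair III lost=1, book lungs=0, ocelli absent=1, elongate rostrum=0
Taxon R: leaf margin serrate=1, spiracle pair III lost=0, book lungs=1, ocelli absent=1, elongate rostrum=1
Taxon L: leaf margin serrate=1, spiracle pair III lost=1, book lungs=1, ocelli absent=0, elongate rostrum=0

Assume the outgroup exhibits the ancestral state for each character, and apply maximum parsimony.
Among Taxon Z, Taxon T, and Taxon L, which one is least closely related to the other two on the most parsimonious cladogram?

Character polarity is set by the outgroup: the derived state is whichever differs from the outgroup's state, so for book lungs, ocelli absent, elongate rostrum the derived state is '0', and for the remaining characters it is '1'.
leaf margin serrate (derived state '1') is shared by all ingroup taxa — unites the whole ingroup.
spiracle pair III lost: derived state '1' in Taxon L, Taxon T, Taxon V, and Taxon Z only — synapomorphy for {Taxon L, Taxon T, Taxon V, Taxon Z}.
Only Taxon T and Taxon Z show the derived state '0' for book lungs, supporting them as a clade.
ocelli absent: derived state '0' in Taxon L and Taxon V only — synapomorphy for {Taxon L, Taxon V}.
Only Taxon L, Taxon T, Taxon V, Taxon W, and Taxon Z show the derived state '0' for elongate rostrum, supporting them as a clade.
Most parsimonious ingroup topology: ((((Taxon V,Taxon L),(Taxon Z,Taxon T)),Taxon W),Taxon R).
Taxon T and Taxon Z share a more recent common ancestor with each other than either does with Taxon L, so Taxon L is the least closely related of the three.

Taxon L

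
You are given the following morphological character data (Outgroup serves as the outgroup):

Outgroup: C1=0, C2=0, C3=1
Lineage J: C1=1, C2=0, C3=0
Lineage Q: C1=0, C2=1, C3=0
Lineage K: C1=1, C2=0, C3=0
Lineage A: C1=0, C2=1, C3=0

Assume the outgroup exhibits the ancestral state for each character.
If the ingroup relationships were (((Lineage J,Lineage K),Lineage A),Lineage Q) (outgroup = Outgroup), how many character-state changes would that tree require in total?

Map each character onto (((Lineage J,Lineage K),Lineage A),Lineage Q) (rooted by Outgroup) and count the minimum state changes it requires (Fitch parsimony):
C1: 1; C2: 2; C3: 1.
Total tree length = 4.

4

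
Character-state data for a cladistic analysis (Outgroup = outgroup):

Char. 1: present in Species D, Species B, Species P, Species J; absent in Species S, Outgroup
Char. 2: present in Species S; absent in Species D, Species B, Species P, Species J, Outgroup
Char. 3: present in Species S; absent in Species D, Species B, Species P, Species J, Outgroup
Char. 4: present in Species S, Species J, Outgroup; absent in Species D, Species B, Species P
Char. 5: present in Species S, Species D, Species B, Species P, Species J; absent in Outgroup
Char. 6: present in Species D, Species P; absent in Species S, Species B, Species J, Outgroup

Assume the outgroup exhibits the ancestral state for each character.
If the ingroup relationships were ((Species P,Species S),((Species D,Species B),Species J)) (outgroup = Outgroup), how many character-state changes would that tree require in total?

Map each character onto ((Species P,Species S),((Species D,Species B),Species J)) (rooted by Outgroup) and count the minimum state changes it requires (Fitch parsimony):
Char. 1: 2; Char. 2: 1; Char. 3: 1; Char. 4: 2; Char. 5: 1; Char. 6: 2.
Total tree length = 9.

9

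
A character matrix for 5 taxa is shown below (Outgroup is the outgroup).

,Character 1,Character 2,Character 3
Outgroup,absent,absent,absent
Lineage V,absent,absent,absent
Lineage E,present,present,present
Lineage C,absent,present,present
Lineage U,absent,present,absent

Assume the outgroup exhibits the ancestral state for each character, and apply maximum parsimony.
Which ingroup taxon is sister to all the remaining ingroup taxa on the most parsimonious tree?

Lineage V

The outgroup has state 'absent' for every character, so 'present' is the derived state throughout.
Character 1 (derived state 'present') is unique to Lineage E (autapomorphy; uninformative for grouping).
Only Lineage C, Lineage E, and Lineage U show the derived state 'present' for Character 2, supporting them as a clade.
Character 3: derived state 'present' in Lineage C and Lineage E only — synapomorphy for {Lineage C, Lineage E}.
Most parsimonious ingroup topology: (Lineage V,((Lineage E,Lineage C),Lineage U)).
Lineage V is sister to the clade containing all other ingroup taxa, so it is the earliest-diverging (most basal) ingroup lineage.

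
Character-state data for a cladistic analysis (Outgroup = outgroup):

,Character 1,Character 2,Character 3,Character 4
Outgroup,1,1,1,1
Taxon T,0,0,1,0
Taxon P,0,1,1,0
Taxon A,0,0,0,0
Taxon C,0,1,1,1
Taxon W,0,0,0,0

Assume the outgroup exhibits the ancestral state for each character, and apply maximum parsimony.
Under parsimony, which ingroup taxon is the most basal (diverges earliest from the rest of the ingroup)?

The outgroup has state '1' for every character, so '0' is the derived state throughout.
Character 1 (derived state '0') is shared by all ingroup taxa — unites the whole ingroup.
Character 2: derived state '0' in Taxon A, Taxon T, and Taxon W only — synapomorphy for {Taxon A, Taxon T, Taxon W}.
Character 3: derived state '0' in Taxon A and Taxon W only — synapomorphy for {Taxon A, Taxon W}.
Only Taxon A, Taxon P, Taxon T, and Taxon W show the derived state '0' for Character 4, supporting them as a clade.
Most parsimonious ingroup topology: (((Taxon T,(Taxon A,Taxon W)),Taxon P),Taxon C).
Taxon C is sister to the clade containing all other ingroup taxa, so it is the earliest-diverging (most basal) ingroup lineage.

Taxon C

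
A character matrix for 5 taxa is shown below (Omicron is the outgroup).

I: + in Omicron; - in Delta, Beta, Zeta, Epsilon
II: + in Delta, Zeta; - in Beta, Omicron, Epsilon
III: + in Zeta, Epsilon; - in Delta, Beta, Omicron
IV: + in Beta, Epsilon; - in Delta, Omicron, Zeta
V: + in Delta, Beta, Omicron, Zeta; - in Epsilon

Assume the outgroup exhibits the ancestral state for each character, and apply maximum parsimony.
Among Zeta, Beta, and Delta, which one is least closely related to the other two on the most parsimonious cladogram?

Beta

Character polarity is set by the outgroup: the derived state is whichever differs from the outgroup's state, so for I, V the derived state is '-', and for the remaining characters it is '+'.
I (derived state '-') is shared by all ingroup taxa — unites the whole ingroup.
II: derived state '+' in Delta and Zeta only — synapomorphy for {Delta, Zeta}.
III (state '+') occurs in Epsilon and Zeta but conflicts with the nesting implied by the other characters — most parsimoniously interpreted as homoplasy.
Only Beta and Epsilon show the derived state '+' for IV, supporting them as a clade.
V (derived state '-') is unique to Epsilon (autapomorphy; uninformative for grouping).
Most parsimonious ingroup topology: ((Delta,Zeta),(Epsilon,Beta)).
Zeta and Delta share a more recent common ancestor with each other than either does with Beta, so Beta is the least closely related of the three.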